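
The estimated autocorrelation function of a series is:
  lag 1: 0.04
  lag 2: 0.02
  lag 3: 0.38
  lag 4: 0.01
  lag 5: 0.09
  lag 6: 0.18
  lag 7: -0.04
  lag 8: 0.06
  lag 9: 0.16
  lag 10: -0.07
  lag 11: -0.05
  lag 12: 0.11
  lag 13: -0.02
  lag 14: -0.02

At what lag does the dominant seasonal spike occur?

The largest autocorrelation is r_3 = 0.38, with weaker echoes at lags 6 (0.18) and 9 (0.16); the remaining lags stay at or below 0.11.
The dominant spike at lag 3 indicates a seasonal period of 3.

3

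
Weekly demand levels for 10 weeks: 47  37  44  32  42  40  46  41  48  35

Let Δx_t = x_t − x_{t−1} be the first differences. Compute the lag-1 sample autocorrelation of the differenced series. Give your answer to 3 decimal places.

-0.680

First differences Δx: -10, 7, -12, 10, -2, 6, -5, 7, -13
Mean of differences = -1.3333
Numerator Σ(Δx_t−Δx̄)(Δx_{t+1}−Δx̄) = -449.1111
Denominator Σ(Δx_t−Δx̄)² = 660.0000
r_1(Δx) = -449.1111 / 660.0000 = -0.680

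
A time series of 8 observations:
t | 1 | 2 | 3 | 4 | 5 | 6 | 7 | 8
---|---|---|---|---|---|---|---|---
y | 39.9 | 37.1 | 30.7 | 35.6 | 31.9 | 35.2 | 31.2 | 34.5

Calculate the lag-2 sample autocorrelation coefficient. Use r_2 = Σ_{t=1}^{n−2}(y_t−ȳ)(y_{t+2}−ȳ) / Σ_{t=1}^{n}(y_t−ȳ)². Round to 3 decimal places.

Mean ȳ = (39.9 + 37.1 + 30.7 + 35.6 + 31.9 + 35.2 + 31.2 + 34.5)/8 = 34.5125
Deviations from mean: 5.3875, 2.5875, -3.8125, 1.0875, -2.6125, 0.6875, -3.3125, -0.0125
Numerator Σ_{t=1}^{6}(y_t−ȳ)(y_{t+2}−ȳ) = 1.6272
Denominator Σ(y_t−ȳ)² = 69.7088
r_2 = 1.6272 / 69.7088 = 0.023

0.023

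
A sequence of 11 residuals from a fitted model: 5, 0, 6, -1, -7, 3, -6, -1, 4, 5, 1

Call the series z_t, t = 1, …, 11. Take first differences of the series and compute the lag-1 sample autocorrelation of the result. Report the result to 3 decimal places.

First differences Δz: -5, 6, -7, -6, 10, -9, 5, 5, 1, -4
Mean of differences = -0.4000
Numerator Σ(Δz_t−Δz̄)(Δz_{t+1}−Δz̄) = -197.1600
Denominator Σ(Δz_t−Δz̄)² = 392.4000
r_1(Δz) = -197.1600 / 392.4000 = -0.502

-0.502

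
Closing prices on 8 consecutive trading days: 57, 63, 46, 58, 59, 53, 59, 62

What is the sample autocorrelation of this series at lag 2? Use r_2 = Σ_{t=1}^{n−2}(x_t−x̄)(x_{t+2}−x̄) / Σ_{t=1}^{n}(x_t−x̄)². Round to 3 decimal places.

-0.167

Mean x̄ = (57 + 63 + 46 + 58 + 59 + 53 + 59 + 62)/8 = 57.1250
Σ(x_t−x̄)(x_{t+2}−x̄) = (1.3906) + (5.1406) + (-20.8594) + (-3.6094) + (3.5156) + (-20.1094) = -34.5313
Denominator Σ(x_t−x̄)² = 206.8750
r_2 = -34.5313 / 206.8750 = -0.167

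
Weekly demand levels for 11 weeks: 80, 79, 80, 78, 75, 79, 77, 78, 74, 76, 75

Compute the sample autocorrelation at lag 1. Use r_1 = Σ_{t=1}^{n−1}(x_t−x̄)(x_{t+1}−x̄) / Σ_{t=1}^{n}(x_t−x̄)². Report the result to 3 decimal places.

0.219

Mean x̄ = (80 + 79 + 80 + 78 + 75 + 79 + 77 + 78 + 74 + 76 + 75)/11 = 77.3636
Numerator Σ_{t=1}^{10}(x_t−x̄)(x_{t+1}−x̄) = 9.7769
Denominator Σ(x_t−x̄)² = 44.5455
r_1 = 9.7769 / 44.5455 = 0.219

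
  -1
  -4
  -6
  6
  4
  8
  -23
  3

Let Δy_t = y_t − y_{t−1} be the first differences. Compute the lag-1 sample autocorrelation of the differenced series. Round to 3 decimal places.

First differences Δy: -3, -2, 12, -2, 4, -31, 26
Mean of differences = 0.5714
Numerator Σ(Δy_t−Δȳ)(Δy_{t+1}−Δȳ) = -969.4694
Denominator Σ(Δy_t−Δȳ)² = 1811.7143
r_1(Δy) = -969.4694 / 1811.7143 = -0.535

-0.535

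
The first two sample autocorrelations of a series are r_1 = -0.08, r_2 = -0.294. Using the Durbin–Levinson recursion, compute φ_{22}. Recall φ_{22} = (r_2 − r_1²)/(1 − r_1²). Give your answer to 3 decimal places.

φ_{22} = (r_2 − r_1²) / (1 − r_1²)
r_1² = (-0.08)² = 0.0064
Numerator = -0.294 − 0.0064 = -0.3004; denominator = 1 − 0.0064 = 0.9936
φ_{22} = -0.3004 / 0.9936 = -0.302

-0.302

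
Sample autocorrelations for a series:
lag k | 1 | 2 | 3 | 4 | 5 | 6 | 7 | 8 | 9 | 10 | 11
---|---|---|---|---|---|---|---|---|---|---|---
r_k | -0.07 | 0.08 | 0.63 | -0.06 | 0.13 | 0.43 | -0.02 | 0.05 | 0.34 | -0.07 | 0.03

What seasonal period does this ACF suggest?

The largest autocorrelation is r_3 = 0.63, with weaker echoes at lags 6 (0.43) and 9 (0.34); the remaining lags stay at or below 0.13.
The dominant spike at lag 3 indicates a seasonal period of 3.

3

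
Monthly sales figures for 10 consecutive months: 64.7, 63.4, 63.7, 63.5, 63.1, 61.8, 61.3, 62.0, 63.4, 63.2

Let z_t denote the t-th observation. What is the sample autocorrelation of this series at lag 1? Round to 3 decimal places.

Mean z̄ = (64.7 + 63.4 + 63.7 + 63.5 + 63.1 + 61.8 + 61.3 + 62.0 + 63.4 + 63.2)/10 = 63.0100
Numerator Σ_{t=1}^{9}(z_t−z̄)(z_{t+1}−z̄) = 4.6779
Denominator Σ(z_t−z̄)² = 9.3290
r_1 = 4.6779 / 9.3290 = 0.501

0.501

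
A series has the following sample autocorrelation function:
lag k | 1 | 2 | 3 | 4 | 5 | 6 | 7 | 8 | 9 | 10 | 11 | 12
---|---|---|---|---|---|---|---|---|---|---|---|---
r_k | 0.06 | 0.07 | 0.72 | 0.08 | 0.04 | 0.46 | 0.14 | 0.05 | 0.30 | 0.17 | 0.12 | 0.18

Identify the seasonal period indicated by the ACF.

3

The largest autocorrelation is r_3 = 0.72, with weaker echoes at lags 6 (0.46), 9 (0.30) and 12 (0.18); the remaining lags stay at or below 0.17.
The dominant spike at lag 3 indicates a seasonal period of 3.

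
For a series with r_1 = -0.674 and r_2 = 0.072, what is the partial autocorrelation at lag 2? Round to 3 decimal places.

-0.700

φ_{22} = (r_2 − r_1²) / (1 − r_1²)
r_1² = (-0.674)² = 0.454276
Numerator = 0.072 − 0.4543 = -0.3823; denominator = 1 − 0.4543 = 0.5457
φ_{22} = -0.3823 / 0.5457 = -0.700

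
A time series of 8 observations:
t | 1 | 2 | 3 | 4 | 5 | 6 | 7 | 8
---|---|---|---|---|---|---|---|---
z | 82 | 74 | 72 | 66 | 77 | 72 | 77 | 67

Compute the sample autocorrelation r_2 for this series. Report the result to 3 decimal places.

Mean z̄ = (82 + 74 + 72 + 66 + 77 + 72 + 77 + 67)/8 = 73.3750
Σ(z_t−z̄)(z_{t+2}−z̄) = (-11.8594) + (-4.6094) + (-4.9844) + (10.1406) + (13.1406) + (8.7656) = 10.5938
Denominator Σ(z_t−z̄)² = 199.8750
r_2 = 10.5938 / 199.8750 = 0.053

0.053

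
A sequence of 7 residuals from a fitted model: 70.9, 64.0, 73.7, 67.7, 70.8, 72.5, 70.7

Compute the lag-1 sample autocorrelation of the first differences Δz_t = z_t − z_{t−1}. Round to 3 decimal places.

-0.730

First differences Δz: -6.9, 9.7, -6.0, 3.1, 1.7, -1.8
Mean of differences = -0.0333
Numerator Σ(Δz_t−Δz̄)(Δz_{t+1}−Δz̄) = -141.2378
Denominator Σ(Δz_t−Δz̄)² = 193.4333
r_1(Δz) = -141.2378 / 193.4333 = -0.730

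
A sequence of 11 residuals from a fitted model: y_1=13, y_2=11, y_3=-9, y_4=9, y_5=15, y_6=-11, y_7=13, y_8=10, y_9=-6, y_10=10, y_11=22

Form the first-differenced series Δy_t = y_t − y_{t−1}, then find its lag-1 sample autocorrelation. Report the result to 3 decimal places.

First differences Δy: -2, -20, 18, 6, -26, 24, -3, -16, 16, 12
Mean of differences = 0.9000
Numerator Σ(Δy_t−Δȳ)(Δy_{t+1}−Δȳ) = -1079.9100
Denominator Σ(Δy_t−Δȳ)² = 2672.9000
r_1(Δy) = -1079.9100 / 2672.9000 = -0.404

-0.404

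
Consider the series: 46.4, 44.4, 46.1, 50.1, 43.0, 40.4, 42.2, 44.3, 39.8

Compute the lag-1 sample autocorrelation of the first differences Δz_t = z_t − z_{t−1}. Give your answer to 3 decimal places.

First differences Δz: -2.0, 1.7, 4.0, -7.1, -2.6, 1.8, 2.1, -4.5
Mean of differences = -0.8250
Numerator Σ(Δz_t−Δz̄)(Δz_{t+1}−Δz̄) = -17.6531
Denominator Σ(Δz_t−Δz̄)² = 102.5150
r_1(Δz) = -17.6531 / 102.5150 = -0.172

-0.172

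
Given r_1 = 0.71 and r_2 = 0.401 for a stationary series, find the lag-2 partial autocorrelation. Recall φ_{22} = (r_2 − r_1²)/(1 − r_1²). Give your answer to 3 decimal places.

-0.208

φ_{22} = (r_2 − r_1²) / (1 − r_1²)
r_1² = (0.71)² = 0.5041
Numerator = 0.401 − 0.5041 = -0.1031; denominator = 1 − 0.5041 = 0.4959
φ_{22} = -0.1031 / 0.4959 = -0.208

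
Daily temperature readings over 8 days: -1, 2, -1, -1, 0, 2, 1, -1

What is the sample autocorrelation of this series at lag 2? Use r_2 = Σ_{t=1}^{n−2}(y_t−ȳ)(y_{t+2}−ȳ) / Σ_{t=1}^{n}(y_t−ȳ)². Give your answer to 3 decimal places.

Mean ȳ = (-1 + 2 − 1 − 1 + 0 + 2 + 1 − 1)/8 = 0.1250
Deviations from mean: -1.1250, 1.8750, -1.1250, -1.1250, -0.1250, 1.8750, 0.8750, -1.1250
Σ(y_t−ȳ)(y_{t+2}−ȳ) = (1.2656) + (-2.1094) + (0.1406) + (-2.1094) + (-0.1094) + (-2.1094) = -5.0313
Denominator Σ(y_t−ȳ)² = 12.8750
r_2 = -5.0313 / 12.8750 = -0.391

-0.391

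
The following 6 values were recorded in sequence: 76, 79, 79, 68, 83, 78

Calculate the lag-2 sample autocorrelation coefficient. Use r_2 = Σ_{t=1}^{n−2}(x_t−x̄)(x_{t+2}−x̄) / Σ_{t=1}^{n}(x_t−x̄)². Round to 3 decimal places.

Mean x̄ = (76 + 79 + 79 + 68 + 83 + 78)/6 = 77.1667
Deviations from mean: -1.1667, 1.8333, 1.8333, -9.1667, 5.8333, 0.8333
Σ(x_t−x̄)(x_{t+2}−x̄) = (-2.1389) + (-16.8056) + (10.6944) + (-7.6389) = -15.8889
Denominator Σ(x_t−x̄)² = 126.8333
r_2 = -15.8889 / 126.8333 = -0.125

-0.125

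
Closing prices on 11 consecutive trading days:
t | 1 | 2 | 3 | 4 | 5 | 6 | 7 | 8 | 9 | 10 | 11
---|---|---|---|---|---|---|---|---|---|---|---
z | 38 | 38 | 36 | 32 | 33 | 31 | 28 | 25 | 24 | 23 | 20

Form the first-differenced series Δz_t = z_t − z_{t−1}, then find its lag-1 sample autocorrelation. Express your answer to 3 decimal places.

First differences Δz: 0, -2, -4, 1, -2, -3, -3, -1, -1, -3
Mean of differences = -1.8000
Numerator Σ(Δz_t−Δz̄)(Δz_{t+1}−Δz̄) = -6.2400
Denominator Σ(Δz_t−Δz̄)² = 21.6000
r_1(Δz) = -6.2400 / 21.6000 = -0.289

-0.289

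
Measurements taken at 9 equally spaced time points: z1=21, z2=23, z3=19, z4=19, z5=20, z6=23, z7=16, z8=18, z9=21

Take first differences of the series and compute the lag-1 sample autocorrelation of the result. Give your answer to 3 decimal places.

-0.370

First differences Δz: 2, -4, 0, 1, 3, -7, 2, 3
Mean of differences = 0.0000
Numerator Σ(Δz_t−Δz̄)(Δz_{t+1}−Δz̄) = -34.0000
Denominator Σ(Δz_t−Δz̄)² = 92.0000
r_1(Δz) = -34.0000 / 92.0000 = -0.370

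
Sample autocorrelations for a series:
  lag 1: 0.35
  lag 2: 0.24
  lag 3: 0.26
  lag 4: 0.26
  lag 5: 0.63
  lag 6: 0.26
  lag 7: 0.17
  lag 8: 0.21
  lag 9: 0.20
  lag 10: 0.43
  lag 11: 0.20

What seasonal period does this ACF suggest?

The largest autocorrelation is r_5 = 0.63, with a weaker echo at lag 10 (0.43); the remaining lags stay at or below 0.35. The elevated value at lag 1 (0.35), dropping to 0.24 at lag 2, reflects decaying short-term dependence rather than seasonality.
The dominant spike at lag 5 indicates a seasonal period of 5.

5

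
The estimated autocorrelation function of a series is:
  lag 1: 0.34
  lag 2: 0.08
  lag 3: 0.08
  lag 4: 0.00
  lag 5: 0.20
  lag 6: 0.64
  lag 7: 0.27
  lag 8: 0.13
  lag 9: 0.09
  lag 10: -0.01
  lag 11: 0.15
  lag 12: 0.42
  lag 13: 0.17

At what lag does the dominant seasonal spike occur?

6

The largest autocorrelation is r_6 = 0.64, with a weaker echo at lag 12 (0.42); the remaining lags stay at or below 0.34. The elevated value at lag 1 (0.34), dropping to 0.08 at lag 2, reflects decaying short-term dependence rather than seasonality.
The dominant spike at lag 6 indicates a seasonal period of 6.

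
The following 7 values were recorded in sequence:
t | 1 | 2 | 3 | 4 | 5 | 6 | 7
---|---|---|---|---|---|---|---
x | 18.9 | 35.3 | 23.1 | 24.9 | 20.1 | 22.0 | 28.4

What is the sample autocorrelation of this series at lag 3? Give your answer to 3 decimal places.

Mean x̄ = (18.9 + 35.3 + 23.1 + 24.9 + 20.1 + 22.0 + 28.4)/7 = 24.6714
Deviations from mean: -5.7714, 10.6286, -1.5714, 0.2286, -4.5714, -2.6714, 3.7286
Numerator Σ_{t=1}^{4}(x_t−x̄)(x_{t+3}−x̄) = -44.8567
Denominator Σ(x_t−x̄)² = 190.7343
r_3 = -44.8567 / 190.7343 = -0.235

-0.235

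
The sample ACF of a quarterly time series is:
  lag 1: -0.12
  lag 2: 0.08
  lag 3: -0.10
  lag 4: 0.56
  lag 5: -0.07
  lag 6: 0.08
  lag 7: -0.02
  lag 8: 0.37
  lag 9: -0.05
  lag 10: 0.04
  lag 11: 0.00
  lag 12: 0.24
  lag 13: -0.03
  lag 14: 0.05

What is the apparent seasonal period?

The largest autocorrelation is r_4 = 0.56, with weaker echoes at lags 8 (0.37) and 12 (0.24); the remaining lags stay at or below 0.08.
The dominant spike at lag 4 indicates a seasonal period of 4.

4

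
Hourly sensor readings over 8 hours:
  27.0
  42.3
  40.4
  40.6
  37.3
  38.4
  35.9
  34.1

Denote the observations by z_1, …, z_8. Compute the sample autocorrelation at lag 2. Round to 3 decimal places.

-0.081

Mean z̄ = (27.0 + 42.3 + 40.4 + 40.6 + 37.3 + 38.4 + 35.9 + 34.1)/8 = 37.0000
Σ(z_t−z̄)(z_{t+2}−z̄) = (-34.0000) + (19.0800) + (1.0200) + (5.0400) + (-0.3300) + (-4.0600) = -13.2500
Denominator Σ(z_t−z̄)² = 164.2800
r_2 = -13.2500 / 164.2800 = -0.081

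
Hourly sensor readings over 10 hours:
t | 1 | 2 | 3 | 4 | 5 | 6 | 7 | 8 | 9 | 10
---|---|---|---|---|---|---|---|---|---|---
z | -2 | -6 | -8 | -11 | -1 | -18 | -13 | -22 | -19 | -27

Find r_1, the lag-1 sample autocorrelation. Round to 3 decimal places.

0.327

Mean z̄ = (-2 − 6 − 8 − 11 − 1 − 18 − 13 − 22 − 19 − 27)/10 = -12.7000
Numerator Σ_{t=1}^{9}(z_t−z̄)(z_{t+1}−z̄) = 222.1100
Denominator Σ(z_t−z̄)² = 680.1000
r_1 = 222.1100 / 680.1000 = 0.327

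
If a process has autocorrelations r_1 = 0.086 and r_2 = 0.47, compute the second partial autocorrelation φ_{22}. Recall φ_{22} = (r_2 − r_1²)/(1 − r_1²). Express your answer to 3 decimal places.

0.466

φ_{22} = (r_2 − r_1²) / (1 − r_1²)
r_1² = (0.086)² = 0.007396
Numerator = 0.47 − 0.0074 = 0.4626; denominator = 1 − 0.0074 = 0.9926
φ_{22} = 0.4626 / 0.9926 = 0.466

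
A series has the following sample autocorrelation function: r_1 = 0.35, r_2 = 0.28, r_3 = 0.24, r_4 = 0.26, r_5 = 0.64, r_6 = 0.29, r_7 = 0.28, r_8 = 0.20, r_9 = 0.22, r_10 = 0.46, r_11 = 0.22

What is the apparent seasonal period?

5

The largest autocorrelation is r_5 = 0.64, with a weaker echo at lag 10 (0.46); the remaining lags stay at or below 0.35. The elevated value at lag 1 (0.35), dropping to 0.28 at lag 2, reflects decaying short-term dependence rather than seasonality.
The dominant spike at lag 5 indicates a seasonal period of 5.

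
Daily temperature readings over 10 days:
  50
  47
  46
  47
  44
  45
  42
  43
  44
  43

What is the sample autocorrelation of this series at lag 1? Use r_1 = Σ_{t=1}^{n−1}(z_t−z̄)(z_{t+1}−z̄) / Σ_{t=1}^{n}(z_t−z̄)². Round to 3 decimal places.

0.419

Mean z̄ = (50 + 47 + 46 + 47 + 44 + 45 + 42 + 43 + 44 + 43)/10 = 45.1000
Numerator Σ_{t=1}^{9}(z_t−z̄)(z_{t+1}−z̄) = 22.1900
Denominator Σ(z_t−z̄)² = 52.9000
r_1 = 22.1900 / 52.9000 = 0.419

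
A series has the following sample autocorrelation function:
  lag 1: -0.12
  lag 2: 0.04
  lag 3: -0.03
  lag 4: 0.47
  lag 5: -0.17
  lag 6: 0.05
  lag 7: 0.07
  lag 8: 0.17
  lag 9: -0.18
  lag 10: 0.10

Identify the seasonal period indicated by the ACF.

4

The largest autocorrelation is r_4 = 0.47, with a weaker echo at lag 8 (0.17); the remaining lags stay at or below 0.10.
The dominant spike at lag 4 indicates a seasonal period of 4.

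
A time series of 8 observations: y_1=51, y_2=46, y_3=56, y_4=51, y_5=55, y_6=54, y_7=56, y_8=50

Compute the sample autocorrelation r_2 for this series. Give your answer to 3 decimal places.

Mean ȳ = (51 + 46 + 56 + 51 + 55 + 54 + 56 + 50)/8 = 52.3750
Deviations from mean: -1.3750, -6.3750, 3.6250, -1.3750, 2.6250, 1.6250, 3.6250, -2.3750
Σ(y_t−ȳ)(y_{t+2}−ȳ) = (-4.9844) + (8.7656) + (9.5156) + (-2.2344) + (9.5156) + (-3.8594) = 16.7188
Denominator Σ(y_t−ȳ)² = 85.8750
r_2 = 16.7188 / 85.8750 = 0.195

0.195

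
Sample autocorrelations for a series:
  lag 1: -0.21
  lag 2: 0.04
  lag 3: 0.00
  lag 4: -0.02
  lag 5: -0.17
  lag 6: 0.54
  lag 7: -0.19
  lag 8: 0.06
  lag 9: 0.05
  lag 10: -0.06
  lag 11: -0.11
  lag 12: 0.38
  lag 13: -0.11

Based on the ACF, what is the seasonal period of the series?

The largest autocorrelation is r_6 = 0.54, with a weaker echo at lag 12 (0.38); the remaining lags stay at or below 0.06.
The dominant spike at lag 6 indicates a seasonal period of 6.

6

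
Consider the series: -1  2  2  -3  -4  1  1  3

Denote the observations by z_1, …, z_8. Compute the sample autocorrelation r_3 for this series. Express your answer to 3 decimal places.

-0.383

Mean z̄ = (-1 + 2 + 2 − 3 − 4 + 1 + 1 + 3)/8 = 0.1250
Σ(z_t−z̄)(z_{t+3}−z̄) = (3.5156) + (-7.7344) + (1.6406) + (-2.7344) + (-11.8594) = -17.1719
Denominator Σ(z_t−z̄)² = 44.8750
r_3 = -17.1719 / 44.8750 = -0.383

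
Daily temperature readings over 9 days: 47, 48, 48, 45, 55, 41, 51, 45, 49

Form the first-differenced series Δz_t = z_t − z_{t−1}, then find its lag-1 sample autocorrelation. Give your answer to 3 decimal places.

-0.860

First differences Δz: 1, 0, -3, 10, -14, 10, -6, 4
Mean of differences = 0.2500
Numerator Σ(Δz_t−Δz̄)(Δz_{t+1}−Δz̄) = -393.3125
Denominator Σ(Δz_t−Δz̄)² = 457.5000
r_1(Δz) = -393.3125 / 457.5000 = -0.860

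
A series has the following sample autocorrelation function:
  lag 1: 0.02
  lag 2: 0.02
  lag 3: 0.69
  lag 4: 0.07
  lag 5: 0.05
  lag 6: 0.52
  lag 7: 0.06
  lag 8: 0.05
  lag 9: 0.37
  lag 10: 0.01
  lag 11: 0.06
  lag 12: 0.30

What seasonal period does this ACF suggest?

The largest autocorrelation is r_3 = 0.69, with weaker echoes at lags 6 (0.52), 9 (0.37) and 12 (0.30); the remaining lags stay at or below 0.07.
The dominant spike at lag 3 indicates a seasonal period of 3.

3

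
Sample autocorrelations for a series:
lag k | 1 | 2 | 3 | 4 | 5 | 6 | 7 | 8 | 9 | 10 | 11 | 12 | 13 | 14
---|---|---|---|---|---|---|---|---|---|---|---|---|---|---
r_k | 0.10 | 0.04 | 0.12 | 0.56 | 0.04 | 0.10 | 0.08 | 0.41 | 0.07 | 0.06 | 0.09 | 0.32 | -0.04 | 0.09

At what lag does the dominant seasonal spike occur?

The largest autocorrelation is r_4 = 0.56, with weaker echoes at lags 8 (0.41) and 12 (0.32); the remaining lags stay at or below 0.12.
The dominant spike at lag 4 indicates a seasonal period of 4.

4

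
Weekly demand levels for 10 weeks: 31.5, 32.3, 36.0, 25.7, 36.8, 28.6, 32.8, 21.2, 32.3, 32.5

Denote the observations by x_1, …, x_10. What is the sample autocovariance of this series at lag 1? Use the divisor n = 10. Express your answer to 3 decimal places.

-9.683

Mean x̄ = (31.5 + 32.3 + 36.0 + 25.7 + 36.8 + 28.6 + 32.8 + 21.2 + 32.3 + 32.5)/10 = 30.9700
Σ_{t=1}^{9}(x_t−x̄)(x_{t+1}−x̄) = -96.8299
γ_1 = -96.8299 / 10 = -9.683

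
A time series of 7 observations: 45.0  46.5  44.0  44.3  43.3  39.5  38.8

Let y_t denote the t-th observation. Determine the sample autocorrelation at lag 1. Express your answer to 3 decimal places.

Mean ȳ = (45.0 + 46.5 + 44.0 + 44.3 + 43.3 + 39.5 + 38.8)/7 = 43.0571
Numerator Σ_{t=1}^{6}(y_t−ȳ)(y_{t+1}−ȳ) = 25.6882
Denominator Σ(y_t−ȳ)² = 48.8971
r_1 = 25.6882 / 48.8971 = 0.525

0.525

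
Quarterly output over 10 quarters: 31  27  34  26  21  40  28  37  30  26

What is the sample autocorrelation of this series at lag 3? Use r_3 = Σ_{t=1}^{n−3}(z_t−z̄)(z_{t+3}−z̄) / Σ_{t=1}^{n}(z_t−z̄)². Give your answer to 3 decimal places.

Mean z̄ = (31 + 27 + 34 + 26 + 21 + 40 + 28 + 37 + 30 + 26)/10 = 30.0000
Numerator Σ_{t=1}^{7}(z_t−z̄)(z_{t+3}−z̄) = 16.0000
Denominator Σ(z_t−z̄)² = 292.0000
r_3 = 16.0000 / 292.0000 = 0.055

0.055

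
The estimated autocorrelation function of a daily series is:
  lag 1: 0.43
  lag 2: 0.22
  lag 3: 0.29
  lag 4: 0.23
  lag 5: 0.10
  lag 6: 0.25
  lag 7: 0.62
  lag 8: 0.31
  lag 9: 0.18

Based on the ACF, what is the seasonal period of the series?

The largest autocorrelation is r_7 = 0.62; the remaining lags stay at or below 0.43. The elevated value at lag 1 (0.43), dropping to 0.22 at lag 2, reflects decaying short-term dependence rather than seasonality.
The dominant spike at lag 7 indicates a seasonal period of 7.

7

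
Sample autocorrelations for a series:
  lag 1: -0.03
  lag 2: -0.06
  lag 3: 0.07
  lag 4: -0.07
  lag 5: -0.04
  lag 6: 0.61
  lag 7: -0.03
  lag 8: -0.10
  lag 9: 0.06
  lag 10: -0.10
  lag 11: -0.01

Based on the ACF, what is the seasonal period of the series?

6

The largest autocorrelation is r_6 = 0.61; the remaining lags stay at or below 0.07.
The dominant spike at lag 6 indicates a seasonal period of 6.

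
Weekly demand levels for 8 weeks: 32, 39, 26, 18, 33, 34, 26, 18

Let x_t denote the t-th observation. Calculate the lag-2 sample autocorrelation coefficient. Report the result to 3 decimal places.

-0.636

Mean x̄ = (32 + 39 + 26 + 18 + 33 + 34 + 26 + 18)/8 = 28.2500
Deviations from mean: 3.7500, 10.7500, -2.2500, -10.2500, 4.7500, 5.7500, -2.2500, -10.2500
Numerator Σ_{t=1}^{6}(x_t−x̄)(x_{t+2}−x̄) = -257.8750
Denominator Σ(x_t−x̄)² = 405.5000
r_2 = -257.8750 / 405.5000 = -0.636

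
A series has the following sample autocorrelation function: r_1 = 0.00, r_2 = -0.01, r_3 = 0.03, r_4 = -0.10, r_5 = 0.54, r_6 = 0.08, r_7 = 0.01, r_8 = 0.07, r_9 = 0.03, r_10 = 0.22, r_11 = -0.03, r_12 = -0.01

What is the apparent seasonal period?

5

The largest autocorrelation is r_5 = 0.54, with a weaker echo at lag 10 (0.22); the remaining lags stay at or below 0.08.
The dominant spike at lag 5 indicates a seasonal period of 5.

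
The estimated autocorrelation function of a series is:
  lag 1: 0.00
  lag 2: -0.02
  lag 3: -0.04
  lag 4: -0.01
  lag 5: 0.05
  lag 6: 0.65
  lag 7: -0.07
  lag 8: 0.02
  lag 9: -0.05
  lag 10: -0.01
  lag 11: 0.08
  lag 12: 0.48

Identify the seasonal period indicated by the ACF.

6

The largest autocorrelation is r_6 = 0.65, with a weaker echo at lag 12 (0.48); the remaining lags stay at or below 0.08.
The dominant spike at lag 6 indicates a seasonal period of 6.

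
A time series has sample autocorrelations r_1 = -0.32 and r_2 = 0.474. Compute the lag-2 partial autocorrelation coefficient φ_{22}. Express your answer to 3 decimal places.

φ_{22} = (r_2 − r_1²) / (1 − r_1²)
r_1² = (-0.32)² = 0.1024
Numerator = 0.474 − 0.1024 = 0.3716; denominator = 1 − 0.1024 = 0.8976
φ_{22} = 0.3716 / 0.8976 = 0.414

0.414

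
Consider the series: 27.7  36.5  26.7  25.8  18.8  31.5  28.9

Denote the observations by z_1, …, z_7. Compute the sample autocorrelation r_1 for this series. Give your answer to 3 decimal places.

Mean z̄ = (27.7 + 36.5 + 26.7 + 25.8 + 18.8 + 31.5 + 28.9)/7 = 27.9857
Deviations from mean: -0.2857, 8.5143, -1.2857, -2.1857, -9.1857, 3.5143, 0.9143
Σ(z_t−z̄)(z_{t+1}−z̄) = (-2.4327) + (-10.9469) + (2.8102) + (20.0773) + (-32.2812) + (3.2131) = -19.5602
Denominator Σ(z_t−z̄)² = 176.5686
r_1 = -19.5602 / 176.5686 = -0.111

-0.111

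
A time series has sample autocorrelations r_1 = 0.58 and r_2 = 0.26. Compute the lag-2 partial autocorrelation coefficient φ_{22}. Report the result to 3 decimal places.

-0.115

φ_{22} = (r_2 − r_1²) / (1 − r_1²)
r_1² = (0.58)² = 0.3364
Numerator = 0.26 − 0.3364 = -0.0764; denominator = 1 − 0.3364 = 0.6636
φ_{22} = -0.0764 / 0.6636 = -0.115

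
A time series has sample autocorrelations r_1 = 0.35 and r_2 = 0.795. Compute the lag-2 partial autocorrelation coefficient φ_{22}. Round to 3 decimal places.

0.766

φ_{22} = (r_2 − r_1²) / (1 − r_1²)
r_1² = (0.35)² = 0.1225
Numerator = 0.795 − 0.1225 = 0.6725; denominator = 1 − 0.1225 = 0.8775
φ_{22} = 0.6725 / 0.8775 = 0.766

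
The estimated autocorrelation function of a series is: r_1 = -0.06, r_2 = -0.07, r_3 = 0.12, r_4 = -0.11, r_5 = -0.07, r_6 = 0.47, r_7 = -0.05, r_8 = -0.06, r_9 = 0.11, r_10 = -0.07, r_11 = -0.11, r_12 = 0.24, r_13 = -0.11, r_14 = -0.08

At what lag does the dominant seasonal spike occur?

6

The largest autocorrelation is r_6 = 0.47, with a weaker echo at lag 12 (0.24); the remaining lags stay at or below 0.12.
The dominant spike at lag 6 indicates a seasonal period of 6.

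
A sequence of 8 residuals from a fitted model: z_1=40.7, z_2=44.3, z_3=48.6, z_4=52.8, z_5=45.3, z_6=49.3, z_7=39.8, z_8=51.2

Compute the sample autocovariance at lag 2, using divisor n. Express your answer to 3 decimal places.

1.285

Mean z̄ = (40.7 + 44.3 + 48.6 + 52.8 + 45.3 + 49.3 + 39.8 + 51.2)/8 = 46.5000
Σ_{t=1}^{6}(z_t−z̄)(z_{t+2}−z̄) = 10.2800
γ_2 = 10.2800 / 8 = 1.285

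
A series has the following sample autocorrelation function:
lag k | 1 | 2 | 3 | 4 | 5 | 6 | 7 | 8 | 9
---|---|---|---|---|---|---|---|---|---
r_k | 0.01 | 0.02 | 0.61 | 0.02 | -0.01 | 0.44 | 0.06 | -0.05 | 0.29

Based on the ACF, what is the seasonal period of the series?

3

The largest autocorrelation is r_3 = 0.61, with weaker echoes at lags 6 (0.44) and 9 (0.29); the remaining lags stay at or below 0.06.
The dominant spike at lag 3 indicates a seasonal period of 3.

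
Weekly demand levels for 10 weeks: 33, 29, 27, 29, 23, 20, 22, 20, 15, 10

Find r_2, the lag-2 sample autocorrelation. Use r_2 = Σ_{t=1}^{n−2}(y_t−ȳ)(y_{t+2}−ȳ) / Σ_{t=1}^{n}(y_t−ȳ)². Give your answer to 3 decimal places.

0.261

Mean ȳ = (33 + 29 + 27 + 29 + 23 + 20 + 22 + 20 + 15 + 10)/10 = 22.8000
Numerator Σ_{t=1}^{8}(y_t−ȳ)(y_{t+2}−ȳ) = 114.5200
Denominator Σ(y_t−ȳ)² = 439.6000
r_2 = 114.5200 / 439.6000 = 0.261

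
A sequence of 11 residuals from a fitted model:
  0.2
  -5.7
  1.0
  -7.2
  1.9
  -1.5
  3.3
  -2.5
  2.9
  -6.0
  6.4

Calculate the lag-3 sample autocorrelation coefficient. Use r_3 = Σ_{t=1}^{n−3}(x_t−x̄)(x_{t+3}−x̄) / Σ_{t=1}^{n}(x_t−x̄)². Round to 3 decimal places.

Mean x̄ = (0.2 − 5.7 + 1.0 − 7.2 + 1.9 − 1.5 + 3.3 − 2.5 + 2.9 − 6.0 + 6.4)/11 = -0.6545
Numerator Σ_{t=1}^{8}(x_t−x̄)(x_{t+3}−x̄) = -87.6426
Denominator Σ(x_t−x̄)² = 189.0273
r_3 = -87.6426 / 189.0273 = -0.464

-0.464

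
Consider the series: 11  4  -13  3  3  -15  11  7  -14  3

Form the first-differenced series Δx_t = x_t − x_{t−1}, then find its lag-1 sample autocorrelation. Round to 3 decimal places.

-0.435

First differences Δx: -7, -17, 16, 0, -18, 26, -4, -21, 17
Mean of differences = -0.8889
Numerator Σ(Δx_t−Δx̄)(Δx_{t+1}−Δx̄) = -1014.7901
Denominator Σ(Δx_t−Δx̄)² = 2332.8889
r_1(Δx) = -1014.7901 / 2332.8889 = -0.435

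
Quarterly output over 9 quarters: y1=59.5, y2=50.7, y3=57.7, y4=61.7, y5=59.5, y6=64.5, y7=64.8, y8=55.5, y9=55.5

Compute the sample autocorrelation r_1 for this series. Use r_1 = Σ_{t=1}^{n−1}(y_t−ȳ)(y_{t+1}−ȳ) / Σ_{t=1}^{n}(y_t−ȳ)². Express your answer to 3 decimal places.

Mean ȳ = (59.5 + 50.7 + 57.7 + 61.7 + 59.5 + 64.5 + 64.8 + 55.5 + 55.5)/9 = 58.8222
Numerator Σ_{t=1}^{8}(y_t−ȳ)(y_{t+1}−ȳ) = 31.2973
Denominator Σ(y_t−ȳ)² = 166.4756
r_1 = 31.2973 / 166.4756 = 0.188

0.188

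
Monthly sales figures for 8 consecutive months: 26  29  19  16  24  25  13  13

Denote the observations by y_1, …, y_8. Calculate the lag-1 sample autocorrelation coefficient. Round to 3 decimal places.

Mean ȳ = (26 + 29 + 19 + 16 + 24 + 25 + 13 + 13)/8 = 20.6250
Deviations from mean: 5.3750, 8.3750, -1.6250, -4.6250, 3.3750, 4.3750, -7.6250, -7.6250
Σ(y_t−ȳ)(y_{t+1}−ȳ) = (45.0156) + (-13.6094) + (7.5156) + (-15.6094) + (14.7656) + (-33.3594) + (58.1406) = 62.8594
Denominator Σ(y_t−ȳ)² = 269.8750
r_1 = 62.8594 / 269.8750 = 0.233

0.233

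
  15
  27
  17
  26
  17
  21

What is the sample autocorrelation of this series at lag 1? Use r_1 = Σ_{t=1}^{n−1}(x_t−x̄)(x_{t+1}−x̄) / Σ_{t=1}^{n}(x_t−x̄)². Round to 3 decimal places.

-0.775

Mean x̄ = (15 + 27 + 17 + 26 + 17 + 21)/6 = 20.5000
Σ(x_t−x̄)(x_{t+1}−x̄) = (-35.7500) + (-22.7500) + (-19.2500) + (-19.2500) + (-1.7500) = -98.7500
Denominator Σ(x_t−x̄)² = 127.5000
r_1 = -98.7500 / 127.5000 = -0.775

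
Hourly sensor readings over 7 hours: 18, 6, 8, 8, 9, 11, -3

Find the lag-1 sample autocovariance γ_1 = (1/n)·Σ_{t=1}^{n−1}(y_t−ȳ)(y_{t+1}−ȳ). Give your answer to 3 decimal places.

-7.187

Mean ȳ = (18 + 6 + 8 + 8 + 9 + 11 − 3)/7 = 8.1429
Deviations: 9.8571, -2.1429, -0.1429, -0.1429, 0.8571, 2.8571, -11.1429
Σ_{t=1}^{6}(y_t−ȳ)(y_{t+1}−ȳ) = -50.3061
γ_1 = -50.3061 / 7 = -7.187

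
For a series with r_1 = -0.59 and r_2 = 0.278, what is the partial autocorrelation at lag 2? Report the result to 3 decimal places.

φ_{22} = (r_2 − r_1²) / (1 − r_1²)
r_1² = (-0.59)² = 0.3481
Numerator = 0.278 − 0.3481 = -0.0701; denominator = 1 − 0.3481 = 0.6519
φ_{22} = -0.0701 / 0.6519 = -0.108

-0.108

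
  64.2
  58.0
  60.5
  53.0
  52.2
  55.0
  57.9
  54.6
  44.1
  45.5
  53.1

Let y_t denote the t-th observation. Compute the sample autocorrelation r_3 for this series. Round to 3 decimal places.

-0.173

Mean ȳ = (64.2 + 58.0 + 60.5 + 53.0 + 52.2 + 55.0 + 57.9 + 54.6 + 44.1 + 45.5 + 53.1)/11 = 54.3727
Numerator Σ_{t=1}^{8}(y_t−ȳ)(y_{t+3}−ȳ) = -60.8931
Denominator Σ(y_t−ȳ)² = 352.6418
r_3 = -60.8931 / 352.6418 = -0.173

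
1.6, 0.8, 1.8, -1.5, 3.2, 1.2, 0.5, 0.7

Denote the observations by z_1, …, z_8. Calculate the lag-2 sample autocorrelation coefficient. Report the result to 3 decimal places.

Mean z̄ = (1.6 + 0.8 + 1.8 − 1.5 + 3.2 + 1.2 + 0.5 + 0.7)/8 = 1.0375
Deviations from mean: 0.5625, -0.2375, 0.7625, -2.5375, 2.1625, 0.1625, -0.5375, -0.3375
Numerator Σ_{t=1}^{6}(z_t−z̄)(z_{t+2}−z̄) = 1.0509
Denominator Σ(z_t−z̄)² = 12.4988
r_2 = 1.0509 / 12.4988 = 0.084

0.084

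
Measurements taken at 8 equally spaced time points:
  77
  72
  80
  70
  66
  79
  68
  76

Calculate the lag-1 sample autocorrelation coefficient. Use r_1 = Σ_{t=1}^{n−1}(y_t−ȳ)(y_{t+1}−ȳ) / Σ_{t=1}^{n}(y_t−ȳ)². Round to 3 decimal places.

Mean ȳ = (77 + 72 + 80 + 70 + 66 + 79 + 68 + 76)/8 = 73.5000
Deviations from mean: 3.5000, -1.5000, 6.5000, -3.5000, -7.5000, 5.5000, -5.5000, 2.5000
Σ(y_t−ȳ)(y_{t+1}−ȳ) = (-5.2500) + (-9.7500) + (-22.7500) + (26.2500) + (-41.2500) + (-30.2500) + (-13.7500) = -96.7500
Denominator Σ(y_t−ȳ)² = 192.0000
r_1 = -96.7500 / 192.0000 = -0.504

-0.504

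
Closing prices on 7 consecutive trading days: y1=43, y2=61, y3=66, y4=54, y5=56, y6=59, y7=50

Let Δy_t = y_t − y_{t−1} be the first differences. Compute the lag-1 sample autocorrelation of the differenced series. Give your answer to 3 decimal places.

First differences Δy: 18, 5, -12, 2, 3, -9
Mean of differences = 1.1667
Numerator Σ(Δy_t−Δȳ)(Δy_{t+1}−Δȳ) = -14.0278
Denominator Σ(Δy_t−Δȳ)² = 578.8333
r_1(Δy) = -14.0278 / 578.8333 = -0.024

-0.024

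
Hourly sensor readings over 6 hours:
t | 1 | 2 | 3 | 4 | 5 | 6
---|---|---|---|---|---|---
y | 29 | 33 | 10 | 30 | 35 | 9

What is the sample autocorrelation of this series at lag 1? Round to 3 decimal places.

-0.392

Mean ȳ = (29 + 33 + 10 + 30 + 35 + 9)/6 = 24.3333
Σ(y_t−ȳ)(y_{t+1}−ȳ) = (40.4444) + (-124.2222) + (-81.2222) + (60.4444) + (-163.5556) = -268.1111
Denominator Σ(y_t−ȳ)² = 683.3333
r_1 = -268.1111 / 683.3333 = -0.392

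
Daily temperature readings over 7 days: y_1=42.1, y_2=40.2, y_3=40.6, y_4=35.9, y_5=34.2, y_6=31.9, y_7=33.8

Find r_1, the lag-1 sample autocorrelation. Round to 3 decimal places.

Mean ȳ = (42.1 + 40.2 + 40.6 + 35.9 + 34.2 + 31.9 + 33.8)/7 = 36.9571
Deviations from mean: 5.1429, 3.2429, 3.6429, -1.0571, -2.7571, -5.0571, -3.1571
Σ(y_t−ȳ)(y_{t+1}−ȳ) = (16.6776) + (11.8133) + (-3.8510) + (2.9147) + (13.9433) + (15.9661) = 57.4639
Denominator Σ(y_t−ȳ)² = 94.4971
r_1 = 57.4639 / 94.4971 = 0.608

0.608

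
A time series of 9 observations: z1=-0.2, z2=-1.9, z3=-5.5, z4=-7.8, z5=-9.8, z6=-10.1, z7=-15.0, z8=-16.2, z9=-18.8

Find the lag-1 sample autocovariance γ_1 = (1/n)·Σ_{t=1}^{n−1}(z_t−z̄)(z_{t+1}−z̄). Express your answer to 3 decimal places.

Mean z̄ = (-0.2 − 1.9 − 5.5 − 7.8 − 9.8 − 10.1 − 15.0 − 16.2 − 18.8)/9 = -9.4778
Σ_{t=1}^{8}(z_t−z̄)(z_{t+1}−z̄) = 210.0051
γ_1 = 210.0051 / 9 = 23.334

23.334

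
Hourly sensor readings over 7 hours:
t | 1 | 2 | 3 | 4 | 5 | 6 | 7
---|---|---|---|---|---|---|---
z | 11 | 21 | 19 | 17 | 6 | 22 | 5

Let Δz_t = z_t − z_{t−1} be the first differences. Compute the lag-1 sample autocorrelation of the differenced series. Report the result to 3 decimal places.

First differences Δz: 10, -2, -2, -11, 16, -17
Mean of differences = -1.0000
Numerator Σ(Δz_t−Δz̄)(Δz_{t+1}−Δz̄) = -442.0000
Denominator Σ(Δz_t−Δz̄)² = 768.0000
r_1(Δz) = -442.0000 / 768.0000 = -0.576

-0.576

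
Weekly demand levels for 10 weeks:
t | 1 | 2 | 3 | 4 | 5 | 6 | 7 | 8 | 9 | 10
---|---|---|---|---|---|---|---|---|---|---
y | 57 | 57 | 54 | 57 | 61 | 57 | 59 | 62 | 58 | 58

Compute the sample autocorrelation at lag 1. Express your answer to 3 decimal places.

Mean ȳ = (57 + 57 + 54 + 57 + 61 + 57 + 59 + 62 + 58 + 58)/10 = 58.0000
Numerator Σ_{t=1}^{9}(y_t−ȳ)(y_{t+1}−ȳ) = 6.0000
Denominator Σ(y_t−ȳ)² = 46.0000
r_1 = 6.0000 / 46.0000 = 0.130

0.130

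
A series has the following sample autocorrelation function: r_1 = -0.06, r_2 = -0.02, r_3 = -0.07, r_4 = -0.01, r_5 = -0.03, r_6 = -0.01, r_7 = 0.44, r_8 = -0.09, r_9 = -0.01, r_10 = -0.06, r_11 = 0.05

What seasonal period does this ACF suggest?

7

The largest autocorrelation is r_7 = 0.44; the remaining lags stay at or below 0.05.
The dominant spike at lag 7 indicates a seasonal period of 7.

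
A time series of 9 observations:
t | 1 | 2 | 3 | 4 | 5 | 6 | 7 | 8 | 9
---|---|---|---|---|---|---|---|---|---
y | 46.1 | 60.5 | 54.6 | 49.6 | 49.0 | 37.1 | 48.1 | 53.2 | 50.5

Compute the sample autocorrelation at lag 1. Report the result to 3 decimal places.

0.119

Mean ȳ = (46.1 + 60.5 + 54.6 + 49.6 + 49.0 + 37.1 + 48.1 + 53.2 + 50.5)/9 = 49.8556
Numerator Σ_{t=1}^{8}(y_t−ȳ)(y_{t+1}−ȳ) = 39.1225
Denominator Σ(y_t−ȳ)² = 328.1022
r_1 = 39.1225 / 328.1022 = 0.119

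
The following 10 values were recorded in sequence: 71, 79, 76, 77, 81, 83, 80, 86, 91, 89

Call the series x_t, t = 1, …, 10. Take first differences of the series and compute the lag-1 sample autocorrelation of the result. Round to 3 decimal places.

First differences Δx: 8, -3, 1, 4, 2, -3, 6, 5, -2
Mean of differences = 2.0000
Numerator Σ(Δx_t−Δx̄)(Δx_{t+1}−Δx̄) = -47.0000
Denominator Σ(Δx_t−Δx̄)² = 132.0000
r_1(Δx) = -47.0000 / 132.0000 = -0.356

-0.356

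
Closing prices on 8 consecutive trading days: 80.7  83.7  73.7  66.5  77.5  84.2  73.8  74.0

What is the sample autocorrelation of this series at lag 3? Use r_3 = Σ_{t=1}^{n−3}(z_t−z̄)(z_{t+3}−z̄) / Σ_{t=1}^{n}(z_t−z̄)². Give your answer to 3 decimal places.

Mean z̄ = (80.7 + 83.7 + 73.7 + 66.5 + 77.5 + 84.2 + 73.8 + 74.0)/8 = 76.7625
Σ(z_t−z̄)(z_{t+3}−z̄) = (-40.4086) + (5.1164) + (-22.7773) + (30.4027) + (-2.0373) = -29.7042
Denominator Σ(z_t−z̄)² = 250.5988
r_3 = -29.7042 / 250.5988 = -0.119

-0.119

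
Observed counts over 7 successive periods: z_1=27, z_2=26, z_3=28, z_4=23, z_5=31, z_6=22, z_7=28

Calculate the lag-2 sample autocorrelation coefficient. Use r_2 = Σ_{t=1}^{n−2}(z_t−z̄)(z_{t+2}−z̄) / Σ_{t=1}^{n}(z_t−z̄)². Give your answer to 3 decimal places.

Mean z̄ = (27 + 26 + 28 + 23 + 31 + 22 + 28)/7 = 26.4286
Deviations from mean: 0.5714, -0.4286, 1.5714, -3.4286, 4.5714, -4.4286, 1.5714
Σ(z_t−z̄)(z_{t+2}−z̄) = (0.8980) + (1.4694) + (7.1837) + (15.1837) + (7.1837) = 31.9184
Denominator Σ(z_t−z̄)² = 57.7143
r_2 = 31.9184 / 57.7143 = 0.553

0.553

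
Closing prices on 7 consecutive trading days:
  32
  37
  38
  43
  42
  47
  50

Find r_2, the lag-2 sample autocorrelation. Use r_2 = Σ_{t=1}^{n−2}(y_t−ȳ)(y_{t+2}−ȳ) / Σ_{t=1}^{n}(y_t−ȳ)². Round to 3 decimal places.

Mean ȳ = (32 + 37 + 38 + 43 + 42 + 47 + 50)/7 = 41.2857
Deviations from mean: -9.2857, -4.2857, -3.2857, 1.7143, 0.7143, 5.7143, 8.7143
Σ(y_t−ȳ)(y_{t+2}−ȳ) = (30.5102) + (-7.3469) + (-2.3469) + (9.7959) + (6.2245) = 36.8367
Denominator Σ(y_t−ȳ)² = 227.4286
r_2 = 36.8367 / 227.4286 = 0.162

0.162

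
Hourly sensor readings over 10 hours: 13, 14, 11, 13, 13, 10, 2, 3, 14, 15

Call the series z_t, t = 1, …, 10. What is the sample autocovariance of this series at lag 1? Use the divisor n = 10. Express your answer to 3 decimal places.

7.536

Mean z̄ = (13 + 14 + 11 + 13 + 13 + 10 + 2 + 3 + 14 + 15)/10 = 10.8000
Σ_{t=1}^{9}(z_t−z̄)(z_{t+1}−z̄) = 75.3600
γ_1 = 75.3600 / 10 = 7.536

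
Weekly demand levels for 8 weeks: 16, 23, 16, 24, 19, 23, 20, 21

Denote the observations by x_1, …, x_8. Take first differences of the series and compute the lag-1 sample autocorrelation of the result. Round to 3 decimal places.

-0.852

First differences Δx: 7, -7, 8, -5, 4, -3, 1
Mean of differences = 0.7143
Numerator Σ(Δx_t−Δx̄)(Δx_{t+1}−Δx̄) = -178.3673
Denominator Σ(Δx_t−Δx̄)² = 209.4286
r_1(Δx) = -178.3673 / 209.4286 = -0.852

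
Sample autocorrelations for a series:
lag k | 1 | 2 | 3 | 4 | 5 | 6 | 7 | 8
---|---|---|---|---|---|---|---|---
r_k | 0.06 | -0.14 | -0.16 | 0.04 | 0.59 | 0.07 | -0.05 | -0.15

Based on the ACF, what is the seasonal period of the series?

5

The largest autocorrelation is r_5 = 0.59; the remaining lags stay at or below 0.07.
The dominant spike at lag 5 indicates a seasonal period of 5.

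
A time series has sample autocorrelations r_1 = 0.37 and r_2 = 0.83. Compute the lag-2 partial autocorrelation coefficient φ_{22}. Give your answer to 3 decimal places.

φ_{22} = (r_2 − r_1²) / (1 − r_1²)
r_1² = (0.37)² = 0.1369
Numerator = 0.83 − 0.1369 = 0.6931; denominator = 1 − 0.1369 = 0.8631
φ_{22} = 0.6931 / 0.8631 = 0.803

0.803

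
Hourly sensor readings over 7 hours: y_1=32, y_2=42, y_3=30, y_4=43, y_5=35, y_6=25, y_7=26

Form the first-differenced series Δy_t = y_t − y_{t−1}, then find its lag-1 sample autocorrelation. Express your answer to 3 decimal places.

-0.573

First differences Δy: 10, -12, 13, -8, -10, 1
Mean of differences = -1.0000
Numerator Σ(Δy_t−Δȳ)(Δy_{t+1}−Δȳ) = -328.0000
Denominator Σ(Δy_t−Δȳ)² = 572.0000
r_1(Δy) = -328.0000 / 572.0000 = -0.573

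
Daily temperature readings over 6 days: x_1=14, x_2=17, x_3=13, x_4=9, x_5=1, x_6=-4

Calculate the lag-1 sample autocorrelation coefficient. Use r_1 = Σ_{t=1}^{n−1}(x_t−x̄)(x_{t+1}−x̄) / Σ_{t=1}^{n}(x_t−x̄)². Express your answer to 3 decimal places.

Mean x̄ = (14 + 17 + 13 + 9 + 1 − 4)/6 = 8.3333
Deviations from mean: 5.6667, 8.6667, 4.6667, 0.6667, -7.3333, -12.3333
Numerator Σ_{t=1}^{5}(x_t−x̄)(x_{t+1}−x̄) = 178.2222
Denominator Σ(x_t−x̄)² = 335.3333
r_1 = 178.2222 / 335.3333 = 0.531

0.531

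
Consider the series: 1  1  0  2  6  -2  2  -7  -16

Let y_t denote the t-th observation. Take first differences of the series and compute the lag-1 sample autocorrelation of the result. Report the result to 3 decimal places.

-0.152

First differences Δy: 0, -1, 2, 4, -8, 4, -9, -9
Mean of differences = -2.1250
Numerator Σ(Δy_t−Δȳ)(Δy_{t+1}−Δȳ) = -34.5156
Denominator Σ(Δy_t−Δȳ)² = 226.8750
r_1(Δy) = -34.5156 / 226.8750 = -0.152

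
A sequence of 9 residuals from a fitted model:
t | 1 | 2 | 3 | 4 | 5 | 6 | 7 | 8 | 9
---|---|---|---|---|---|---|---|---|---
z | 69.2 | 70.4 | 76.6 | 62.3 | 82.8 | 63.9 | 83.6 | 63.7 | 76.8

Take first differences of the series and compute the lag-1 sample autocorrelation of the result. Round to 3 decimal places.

-0.904

First differences Δz: 1.2, 6.2, -14.3, 20.5, -18.9, 19.7, -19.9, 13.1
Mean of differences = 0.9500
Numerator Σ(Δz_t−Δz̄)(Δz_{t+1}−Δz̄) = -1781.4075
Denominator Σ(Δz_t−Δz̄)² = 1970.3200
r_1(Δz) = -1781.4075 / 1970.3200 = -0.904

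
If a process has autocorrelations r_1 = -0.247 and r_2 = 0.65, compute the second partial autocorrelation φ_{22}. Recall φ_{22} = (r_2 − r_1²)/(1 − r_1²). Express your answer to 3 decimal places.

φ_{22} = (r_2 − r_1²) / (1 − r_1²)
r_1² = (-0.247)² = 0.061009
Numerator = 0.65 − 0.0610 = 0.5890; denominator = 1 − 0.0610 = 0.9390
φ_{22} = 0.5890 / 0.9390 = 0.627

0.627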